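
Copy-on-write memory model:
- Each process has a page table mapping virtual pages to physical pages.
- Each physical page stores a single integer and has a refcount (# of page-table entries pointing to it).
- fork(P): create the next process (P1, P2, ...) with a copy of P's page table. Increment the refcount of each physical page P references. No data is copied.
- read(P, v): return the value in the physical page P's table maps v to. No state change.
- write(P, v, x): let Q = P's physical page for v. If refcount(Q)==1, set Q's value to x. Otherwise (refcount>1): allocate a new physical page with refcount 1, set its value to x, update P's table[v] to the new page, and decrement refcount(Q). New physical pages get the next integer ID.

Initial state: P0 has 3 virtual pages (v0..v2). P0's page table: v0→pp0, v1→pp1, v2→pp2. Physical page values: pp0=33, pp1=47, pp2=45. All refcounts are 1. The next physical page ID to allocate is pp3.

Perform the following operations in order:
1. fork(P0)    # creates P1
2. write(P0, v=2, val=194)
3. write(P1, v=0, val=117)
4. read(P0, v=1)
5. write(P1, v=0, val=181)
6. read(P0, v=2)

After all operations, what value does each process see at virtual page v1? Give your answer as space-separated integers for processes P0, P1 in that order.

Op 1: fork(P0) -> P1. 3 ppages; refcounts: pp0:2 pp1:2 pp2:2
Op 2: write(P0, v2, 194). refcount(pp2)=2>1 -> COPY to pp3. 4 ppages; refcounts: pp0:2 pp1:2 pp2:1 pp3:1
Op 3: write(P1, v0, 117). refcount(pp0)=2>1 -> COPY to pp4. 5 ppages; refcounts: pp0:1 pp1:2 pp2:1 pp3:1 pp4:1
Op 4: read(P0, v1) -> 47. No state change.
Op 5: write(P1, v0, 181). refcount(pp4)=1 -> write in place. 5 ppages; refcounts: pp0:1 pp1:2 pp2:1 pp3:1 pp4:1
Op 6: read(P0, v2) -> 194. No state change.
P0: v1 -> pp1 = 47
P1: v1 -> pp1 = 47

Answer: 47 47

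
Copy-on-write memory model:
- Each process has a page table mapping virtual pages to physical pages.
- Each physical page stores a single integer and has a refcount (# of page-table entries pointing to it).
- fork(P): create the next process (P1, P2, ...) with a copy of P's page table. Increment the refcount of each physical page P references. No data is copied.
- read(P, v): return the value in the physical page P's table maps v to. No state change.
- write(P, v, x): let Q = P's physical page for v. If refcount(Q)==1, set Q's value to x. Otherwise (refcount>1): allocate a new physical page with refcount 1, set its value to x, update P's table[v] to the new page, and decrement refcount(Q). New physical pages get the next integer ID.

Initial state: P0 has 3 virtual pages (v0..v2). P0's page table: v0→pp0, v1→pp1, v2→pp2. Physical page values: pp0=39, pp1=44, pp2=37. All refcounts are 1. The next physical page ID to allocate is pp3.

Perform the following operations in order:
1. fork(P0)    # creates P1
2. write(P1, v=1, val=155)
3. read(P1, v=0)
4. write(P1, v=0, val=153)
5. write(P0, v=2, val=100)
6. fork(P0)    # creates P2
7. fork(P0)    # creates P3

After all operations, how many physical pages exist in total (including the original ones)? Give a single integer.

Answer: 6

Derivation:
Op 1: fork(P0) -> P1. 3 ppages; refcounts: pp0:2 pp1:2 pp2:2
Op 2: write(P1, v1, 155). refcount(pp1)=2>1 -> COPY to pp3. 4 ppages; refcounts: pp0:2 pp1:1 pp2:2 pp3:1
Op 3: read(P1, v0) -> 39. No state change.
Op 4: write(P1, v0, 153). refcount(pp0)=2>1 -> COPY to pp4. 5 ppages; refcounts: pp0:1 pp1:1 pp2:2 pp3:1 pp4:1
Op 5: write(P0, v2, 100). refcount(pp2)=2>1 -> COPY to pp5. 6 ppages; refcounts: pp0:1 pp1:1 pp2:1 pp3:1 pp4:1 pp5:1
Op 6: fork(P0) -> P2. 6 ppages; refcounts: pp0:2 pp1:2 pp2:1 pp3:1 pp4:1 pp5:2
Op 7: fork(P0) -> P3. 6 ppages; refcounts: pp0:3 pp1:3 pp2:1 pp3:1 pp4:1 pp5:3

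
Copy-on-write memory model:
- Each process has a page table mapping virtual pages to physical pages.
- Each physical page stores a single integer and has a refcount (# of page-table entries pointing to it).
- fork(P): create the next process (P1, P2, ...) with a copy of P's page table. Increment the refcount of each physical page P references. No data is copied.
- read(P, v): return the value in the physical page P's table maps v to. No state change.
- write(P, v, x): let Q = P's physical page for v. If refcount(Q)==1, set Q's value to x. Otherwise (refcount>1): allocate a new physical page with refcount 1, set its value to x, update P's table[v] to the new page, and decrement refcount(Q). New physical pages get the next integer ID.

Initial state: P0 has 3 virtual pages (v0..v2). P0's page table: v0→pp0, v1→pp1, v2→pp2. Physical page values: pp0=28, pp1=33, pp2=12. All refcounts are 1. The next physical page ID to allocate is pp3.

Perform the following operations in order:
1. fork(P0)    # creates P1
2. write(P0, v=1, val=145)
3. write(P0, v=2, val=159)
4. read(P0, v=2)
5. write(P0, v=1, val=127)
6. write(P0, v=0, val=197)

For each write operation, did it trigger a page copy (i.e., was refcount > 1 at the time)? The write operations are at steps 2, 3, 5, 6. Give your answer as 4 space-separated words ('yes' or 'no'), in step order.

Op 1: fork(P0) -> P1. 3 ppages; refcounts: pp0:2 pp1:2 pp2:2
Op 2: write(P0, v1, 145). refcount(pp1)=2>1 -> COPY to pp3. 4 ppages; refcounts: pp0:2 pp1:1 pp2:2 pp3:1
Op 3: write(P0, v2, 159). refcount(pp2)=2>1 -> COPY to pp4. 5 ppages; refcounts: pp0:2 pp1:1 pp2:1 pp3:1 pp4:1
Op 4: read(P0, v2) -> 159. No state change.
Op 5: write(P0, v1, 127). refcount(pp3)=1 -> write in place. 5 ppages; refcounts: pp0:2 pp1:1 pp2:1 pp3:1 pp4:1
Op 6: write(P0, v0, 197). refcount(pp0)=2>1 -> COPY to pp5. 6 ppages; refcounts: pp0:1 pp1:1 pp2:1 pp3:1 pp4:1 pp5:1

yes yes no yes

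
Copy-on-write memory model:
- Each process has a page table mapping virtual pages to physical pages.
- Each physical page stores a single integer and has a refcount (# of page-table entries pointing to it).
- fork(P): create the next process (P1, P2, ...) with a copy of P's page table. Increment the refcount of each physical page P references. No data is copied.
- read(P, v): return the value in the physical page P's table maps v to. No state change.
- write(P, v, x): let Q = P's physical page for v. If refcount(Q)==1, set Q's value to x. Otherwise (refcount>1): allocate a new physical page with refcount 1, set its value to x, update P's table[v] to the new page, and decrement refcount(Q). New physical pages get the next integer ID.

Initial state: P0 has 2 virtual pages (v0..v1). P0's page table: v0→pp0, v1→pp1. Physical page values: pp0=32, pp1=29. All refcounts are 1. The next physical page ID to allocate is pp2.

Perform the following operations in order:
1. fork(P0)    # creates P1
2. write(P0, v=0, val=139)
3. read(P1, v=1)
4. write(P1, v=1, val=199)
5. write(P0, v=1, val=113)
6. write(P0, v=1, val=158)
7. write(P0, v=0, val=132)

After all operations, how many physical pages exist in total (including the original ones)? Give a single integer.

Answer: 4

Derivation:
Op 1: fork(P0) -> P1. 2 ppages; refcounts: pp0:2 pp1:2
Op 2: write(P0, v0, 139). refcount(pp0)=2>1 -> COPY to pp2. 3 ppages; refcounts: pp0:1 pp1:2 pp2:1
Op 3: read(P1, v1) -> 29. No state change.
Op 4: write(P1, v1, 199). refcount(pp1)=2>1 -> COPY to pp3. 4 ppages; refcounts: pp0:1 pp1:1 pp2:1 pp3:1
Op 5: write(P0, v1, 113). refcount(pp1)=1 -> write in place. 4 ppages; refcounts: pp0:1 pp1:1 pp2:1 pp3:1
Op 6: write(P0, v1, 158). refcount(pp1)=1 -> write in place. 4 ppages; refcounts: pp0:1 pp1:1 pp2:1 pp3:1
Op 7: write(P0, v0, 132). refcount(pp2)=1 -> write in place. 4 ppages; refcounts: pp0:1 pp1:1 pp2:1 pp3:1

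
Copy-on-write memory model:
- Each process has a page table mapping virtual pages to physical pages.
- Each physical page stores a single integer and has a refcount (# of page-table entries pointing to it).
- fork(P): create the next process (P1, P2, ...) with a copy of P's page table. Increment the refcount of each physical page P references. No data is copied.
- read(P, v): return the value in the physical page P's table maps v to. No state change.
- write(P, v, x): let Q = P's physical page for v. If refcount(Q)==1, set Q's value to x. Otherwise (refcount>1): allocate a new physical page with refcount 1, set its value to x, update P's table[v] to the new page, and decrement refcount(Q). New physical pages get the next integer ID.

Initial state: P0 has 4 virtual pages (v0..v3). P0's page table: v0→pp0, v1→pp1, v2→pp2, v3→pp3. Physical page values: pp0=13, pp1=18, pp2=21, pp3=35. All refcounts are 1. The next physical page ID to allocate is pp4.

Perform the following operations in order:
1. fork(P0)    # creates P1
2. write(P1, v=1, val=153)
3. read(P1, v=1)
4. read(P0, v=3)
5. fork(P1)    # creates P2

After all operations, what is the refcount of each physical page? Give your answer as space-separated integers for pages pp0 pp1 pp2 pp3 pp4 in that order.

Op 1: fork(P0) -> P1. 4 ppages; refcounts: pp0:2 pp1:2 pp2:2 pp3:2
Op 2: write(P1, v1, 153). refcount(pp1)=2>1 -> COPY to pp4. 5 ppages; refcounts: pp0:2 pp1:1 pp2:2 pp3:2 pp4:1
Op 3: read(P1, v1) -> 153. No state change.
Op 4: read(P0, v3) -> 35. No state change.
Op 5: fork(P1) -> P2. 5 ppages; refcounts: pp0:3 pp1:1 pp2:3 pp3:3 pp4:2

Answer: 3 1 3 3 2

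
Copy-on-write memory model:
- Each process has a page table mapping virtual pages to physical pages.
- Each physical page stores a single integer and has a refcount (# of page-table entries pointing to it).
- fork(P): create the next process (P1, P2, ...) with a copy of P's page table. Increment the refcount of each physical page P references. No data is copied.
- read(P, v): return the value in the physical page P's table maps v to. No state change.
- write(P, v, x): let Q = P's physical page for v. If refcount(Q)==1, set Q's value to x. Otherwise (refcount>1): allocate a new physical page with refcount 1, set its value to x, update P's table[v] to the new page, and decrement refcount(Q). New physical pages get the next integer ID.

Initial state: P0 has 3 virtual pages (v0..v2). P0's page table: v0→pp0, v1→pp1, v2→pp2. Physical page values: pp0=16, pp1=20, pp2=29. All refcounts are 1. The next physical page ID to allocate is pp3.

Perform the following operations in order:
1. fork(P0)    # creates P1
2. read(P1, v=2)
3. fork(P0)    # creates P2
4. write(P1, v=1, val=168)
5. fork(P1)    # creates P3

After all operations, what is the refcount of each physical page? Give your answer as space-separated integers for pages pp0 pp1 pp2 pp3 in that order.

Answer: 4 2 4 2

Derivation:
Op 1: fork(P0) -> P1. 3 ppages; refcounts: pp0:2 pp1:2 pp2:2
Op 2: read(P1, v2) -> 29. No state change.
Op 3: fork(P0) -> P2. 3 ppages; refcounts: pp0:3 pp1:3 pp2:3
Op 4: write(P1, v1, 168). refcount(pp1)=3>1 -> COPY to pp3. 4 ppages; refcounts: pp0:3 pp1:2 pp2:3 pp3:1
Op 5: fork(P1) -> P3. 4 ppages; refcounts: pp0:4 pp1:2 pp2:4 pp3:2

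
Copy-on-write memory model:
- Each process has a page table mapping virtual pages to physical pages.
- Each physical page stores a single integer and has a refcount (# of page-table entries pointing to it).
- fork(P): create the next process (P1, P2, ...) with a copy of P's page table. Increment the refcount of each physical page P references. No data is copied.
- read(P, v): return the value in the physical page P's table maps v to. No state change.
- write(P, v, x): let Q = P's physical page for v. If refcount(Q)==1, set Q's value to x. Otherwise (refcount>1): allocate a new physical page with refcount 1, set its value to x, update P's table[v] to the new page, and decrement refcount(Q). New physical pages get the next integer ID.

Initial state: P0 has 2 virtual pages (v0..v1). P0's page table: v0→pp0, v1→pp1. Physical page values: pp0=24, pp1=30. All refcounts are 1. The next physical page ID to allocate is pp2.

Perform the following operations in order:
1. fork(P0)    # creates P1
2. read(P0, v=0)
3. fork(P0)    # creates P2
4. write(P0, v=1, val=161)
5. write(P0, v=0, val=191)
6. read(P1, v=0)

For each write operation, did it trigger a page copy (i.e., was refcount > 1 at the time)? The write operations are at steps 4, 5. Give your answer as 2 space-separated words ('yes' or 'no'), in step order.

Op 1: fork(P0) -> P1. 2 ppages; refcounts: pp0:2 pp1:2
Op 2: read(P0, v0) -> 24. No state change.
Op 3: fork(P0) -> P2. 2 ppages; refcounts: pp0:3 pp1:3
Op 4: write(P0, v1, 161). refcount(pp1)=3>1 -> COPY to pp2. 3 ppages; refcounts: pp0:3 pp1:2 pp2:1
Op 5: write(P0, v0, 191). refcount(pp0)=3>1 -> COPY to pp3. 4 ppages; refcounts: pp0:2 pp1:2 pp2:1 pp3:1
Op 6: read(P1, v0) -> 24. No state change.

yes yes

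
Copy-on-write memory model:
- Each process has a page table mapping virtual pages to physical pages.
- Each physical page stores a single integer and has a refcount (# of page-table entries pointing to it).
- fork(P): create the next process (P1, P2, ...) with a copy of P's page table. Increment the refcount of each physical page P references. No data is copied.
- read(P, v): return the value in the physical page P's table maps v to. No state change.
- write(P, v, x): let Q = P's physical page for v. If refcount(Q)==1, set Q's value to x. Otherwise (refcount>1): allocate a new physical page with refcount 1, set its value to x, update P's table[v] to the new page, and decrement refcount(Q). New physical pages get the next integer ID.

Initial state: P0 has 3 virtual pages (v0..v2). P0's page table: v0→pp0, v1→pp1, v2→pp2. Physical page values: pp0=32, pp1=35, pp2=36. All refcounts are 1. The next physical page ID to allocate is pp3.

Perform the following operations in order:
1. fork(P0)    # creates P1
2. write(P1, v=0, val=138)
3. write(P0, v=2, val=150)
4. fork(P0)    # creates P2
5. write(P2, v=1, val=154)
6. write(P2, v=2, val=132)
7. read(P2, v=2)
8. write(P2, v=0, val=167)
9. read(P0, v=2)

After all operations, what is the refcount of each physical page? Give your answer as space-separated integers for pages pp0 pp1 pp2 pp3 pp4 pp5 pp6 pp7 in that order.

Answer: 1 2 1 1 1 1 1 1

Derivation:
Op 1: fork(P0) -> P1. 3 ppages; refcounts: pp0:2 pp1:2 pp2:2
Op 2: write(P1, v0, 138). refcount(pp0)=2>1 -> COPY to pp3. 4 ppages; refcounts: pp0:1 pp1:2 pp2:2 pp3:1
Op 3: write(P0, v2, 150). refcount(pp2)=2>1 -> COPY to pp4. 5 ppages; refcounts: pp0:1 pp1:2 pp2:1 pp3:1 pp4:1
Op 4: fork(P0) -> P2. 5 ppages; refcounts: pp0:2 pp1:3 pp2:1 pp3:1 pp4:2
Op 5: write(P2, v1, 154). refcount(pp1)=3>1 -> COPY to pp5. 6 ppages; refcounts: pp0:2 pp1:2 pp2:1 pp3:1 pp4:2 pp5:1
Op 6: write(P2, v2, 132). refcount(pp4)=2>1 -> COPY to pp6. 7 ppages; refcounts: pp0:2 pp1:2 pp2:1 pp3:1 pp4:1 pp5:1 pp6:1
Op 7: read(P2, v2) -> 132. No state change.
Op 8: write(P2, v0, 167). refcount(pp0)=2>1 -> COPY to pp7. 8 ppages; refcounts: pp0:1 pp1:2 pp2:1 pp3:1 pp4:1 pp5:1 pp6:1 pp7:1
Op 9: read(P0, v2) -> 150. No state change.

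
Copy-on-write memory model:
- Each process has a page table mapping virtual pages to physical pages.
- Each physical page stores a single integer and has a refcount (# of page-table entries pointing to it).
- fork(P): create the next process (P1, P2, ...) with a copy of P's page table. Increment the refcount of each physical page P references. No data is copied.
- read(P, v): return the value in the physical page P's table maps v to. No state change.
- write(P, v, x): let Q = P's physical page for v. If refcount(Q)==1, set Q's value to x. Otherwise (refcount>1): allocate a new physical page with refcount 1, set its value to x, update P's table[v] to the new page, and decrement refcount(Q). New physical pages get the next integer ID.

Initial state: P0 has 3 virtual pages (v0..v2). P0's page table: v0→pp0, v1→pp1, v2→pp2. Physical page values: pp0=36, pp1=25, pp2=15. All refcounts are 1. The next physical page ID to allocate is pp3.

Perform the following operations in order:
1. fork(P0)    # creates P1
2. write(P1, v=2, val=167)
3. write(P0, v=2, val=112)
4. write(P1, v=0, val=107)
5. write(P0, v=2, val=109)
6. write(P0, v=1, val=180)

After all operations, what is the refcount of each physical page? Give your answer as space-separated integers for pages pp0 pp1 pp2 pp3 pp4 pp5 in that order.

Op 1: fork(P0) -> P1. 3 ppages; refcounts: pp0:2 pp1:2 pp2:2
Op 2: write(P1, v2, 167). refcount(pp2)=2>1 -> COPY to pp3. 4 ppages; refcounts: pp0:2 pp1:2 pp2:1 pp3:1
Op 3: write(P0, v2, 112). refcount(pp2)=1 -> write in place. 4 ppages; refcounts: pp0:2 pp1:2 pp2:1 pp3:1
Op 4: write(P1, v0, 107). refcount(pp0)=2>1 -> COPY to pp4. 5 ppages; refcounts: pp0:1 pp1:2 pp2:1 pp3:1 pp4:1
Op 5: write(P0, v2, 109). refcount(pp2)=1 -> write in place. 5 ppages; refcounts: pp0:1 pp1:2 pp2:1 pp3:1 pp4:1
Op 6: write(P0, v1, 180). refcount(pp1)=2>1 -> COPY to pp5. 6 ppages; refcounts: pp0:1 pp1:1 pp2:1 pp3:1 pp4:1 pp5:1

Answer: 1 1 1 1 1 1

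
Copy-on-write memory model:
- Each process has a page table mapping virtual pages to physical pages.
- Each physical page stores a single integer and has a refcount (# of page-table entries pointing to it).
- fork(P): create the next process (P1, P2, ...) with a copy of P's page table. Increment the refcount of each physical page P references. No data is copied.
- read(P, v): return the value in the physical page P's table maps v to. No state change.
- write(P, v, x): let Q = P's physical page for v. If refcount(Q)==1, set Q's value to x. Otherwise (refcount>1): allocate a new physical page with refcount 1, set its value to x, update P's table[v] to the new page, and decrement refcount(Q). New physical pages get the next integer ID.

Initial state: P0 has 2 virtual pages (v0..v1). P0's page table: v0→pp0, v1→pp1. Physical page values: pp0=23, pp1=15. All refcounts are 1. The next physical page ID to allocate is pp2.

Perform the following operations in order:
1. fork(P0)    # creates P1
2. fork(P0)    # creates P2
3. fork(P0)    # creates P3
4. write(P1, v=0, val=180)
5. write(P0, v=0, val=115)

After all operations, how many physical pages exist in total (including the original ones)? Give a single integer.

Answer: 4

Derivation:
Op 1: fork(P0) -> P1. 2 ppages; refcounts: pp0:2 pp1:2
Op 2: fork(P0) -> P2. 2 ppages; refcounts: pp0:3 pp1:3
Op 3: fork(P0) -> P3. 2 ppages; refcounts: pp0:4 pp1:4
Op 4: write(P1, v0, 180). refcount(pp0)=4>1 -> COPY to pp2. 3 ppages; refcounts: pp0:3 pp1:4 pp2:1
Op 5: write(P0, v0, 115). refcount(pp0)=3>1 -> COPY to pp3. 4 ppages; refcounts: pp0:2 pp1:4 pp2:1 pp3:1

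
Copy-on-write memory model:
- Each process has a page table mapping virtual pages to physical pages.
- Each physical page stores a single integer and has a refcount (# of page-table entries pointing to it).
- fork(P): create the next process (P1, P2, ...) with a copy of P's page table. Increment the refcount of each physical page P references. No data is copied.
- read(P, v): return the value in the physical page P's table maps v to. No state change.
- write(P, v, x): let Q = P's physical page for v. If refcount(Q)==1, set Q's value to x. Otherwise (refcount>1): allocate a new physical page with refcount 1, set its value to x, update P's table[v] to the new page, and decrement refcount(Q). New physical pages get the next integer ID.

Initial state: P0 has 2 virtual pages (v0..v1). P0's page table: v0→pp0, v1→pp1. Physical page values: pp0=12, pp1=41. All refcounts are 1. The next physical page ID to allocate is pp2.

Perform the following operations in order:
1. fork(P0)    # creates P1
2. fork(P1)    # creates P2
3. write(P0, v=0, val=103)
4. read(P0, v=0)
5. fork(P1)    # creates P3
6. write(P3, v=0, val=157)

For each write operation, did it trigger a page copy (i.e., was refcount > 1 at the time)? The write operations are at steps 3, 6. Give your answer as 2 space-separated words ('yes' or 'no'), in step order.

Op 1: fork(P0) -> P1. 2 ppages; refcounts: pp0:2 pp1:2
Op 2: fork(P1) -> P2. 2 ppages; refcounts: pp0:3 pp1:3
Op 3: write(P0, v0, 103). refcount(pp0)=3>1 -> COPY to pp2. 3 ppages; refcounts: pp0:2 pp1:3 pp2:1
Op 4: read(P0, v0) -> 103. No state change.
Op 5: fork(P1) -> P3. 3 ppages; refcounts: pp0:3 pp1:4 pp2:1
Op 6: write(P3, v0, 157). refcount(pp0)=3>1 -> COPY to pp3. 4 ppages; refcounts: pp0:2 pp1:4 pp2:1 pp3:1

yes yes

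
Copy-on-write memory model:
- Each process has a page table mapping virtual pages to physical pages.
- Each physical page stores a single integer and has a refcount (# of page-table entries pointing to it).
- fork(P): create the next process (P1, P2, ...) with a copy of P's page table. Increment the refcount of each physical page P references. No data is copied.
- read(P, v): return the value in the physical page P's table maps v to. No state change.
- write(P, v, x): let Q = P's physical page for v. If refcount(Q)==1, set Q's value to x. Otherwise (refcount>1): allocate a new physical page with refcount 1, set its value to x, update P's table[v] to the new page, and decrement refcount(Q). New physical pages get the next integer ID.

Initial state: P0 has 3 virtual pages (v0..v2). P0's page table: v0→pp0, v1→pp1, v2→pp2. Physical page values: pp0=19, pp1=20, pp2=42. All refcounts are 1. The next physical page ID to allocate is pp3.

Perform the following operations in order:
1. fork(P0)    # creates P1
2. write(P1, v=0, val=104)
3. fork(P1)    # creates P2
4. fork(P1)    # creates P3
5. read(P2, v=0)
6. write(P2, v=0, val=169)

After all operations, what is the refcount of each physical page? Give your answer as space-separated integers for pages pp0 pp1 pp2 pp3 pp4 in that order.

Answer: 1 4 4 2 1

Derivation:
Op 1: fork(P0) -> P1. 3 ppages; refcounts: pp0:2 pp1:2 pp2:2
Op 2: write(P1, v0, 104). refcount(pp0)=2>1 -> COPY to pp3. 4 ppages; refcounts: pp0:1 pp1:2 pp2:2 pp3:1
Op 3: fork(P1) -> P2. 4 ppages; refcounts: pp0:1 pp1:3 pp2:3 pp3:2
Op 4: fork(P1) -> P3. 4 ppages; refcounts: pp0:1 pp1:4 pp2:4 pp3:3
Op 5: read(P2, v0) -> 104. No state change.
Op 6: write(P2, v0, 169). refcount(pp3)=3>1 -> COPY to pp4. 5 ppages; refcounts: pp0:1 pp1:4 pp2:4 pp3:2 pp4:1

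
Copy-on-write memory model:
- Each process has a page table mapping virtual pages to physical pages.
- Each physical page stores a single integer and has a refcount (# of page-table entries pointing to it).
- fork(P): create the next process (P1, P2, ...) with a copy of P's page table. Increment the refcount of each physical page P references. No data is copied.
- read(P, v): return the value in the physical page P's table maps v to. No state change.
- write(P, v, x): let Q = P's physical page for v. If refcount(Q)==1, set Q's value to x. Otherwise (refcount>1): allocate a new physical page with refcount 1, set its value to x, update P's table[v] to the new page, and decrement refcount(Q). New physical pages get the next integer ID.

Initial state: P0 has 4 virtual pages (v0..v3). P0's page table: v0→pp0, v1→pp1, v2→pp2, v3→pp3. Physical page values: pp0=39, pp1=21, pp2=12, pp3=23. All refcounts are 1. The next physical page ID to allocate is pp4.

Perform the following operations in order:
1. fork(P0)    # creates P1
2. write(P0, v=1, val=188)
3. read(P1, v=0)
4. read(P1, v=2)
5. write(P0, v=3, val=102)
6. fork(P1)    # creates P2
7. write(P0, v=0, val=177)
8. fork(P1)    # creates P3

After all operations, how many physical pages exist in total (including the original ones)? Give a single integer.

Op 1: fork(P0) -> P1. 4 ppages; refcounts: pp0:2 pp1:2 pp2:2 pp3:2
Op 2: write(P0, v1, 188). refcount(pp1)=2>1 -> COPY to pp4. 5 ppages; refcounts: pp0:2 pp1:1 pp2:2 pp3:2 pp4:1
Op 3: read(P1, v0) -> 39. No state change.
Op 4: read(P1, v2) -> 12. No state change.
Op 5: write(P0, v3, 102). refcount(pp3)=2>1 -> COPY to pp5. 6 ppages; refcounts: pp0:2 pp1:1 pp2:2 pp3:1 pp4:1 pp5:1
Op 6: fork(P1) -> P2. 6 ppages; refcounts: pp0:3 pp1:2 pp2:3 pp3:2 pp4:1 pp5:1
Op 7: write(P0, v0, 177). refcount(pp0)=3>1 -> COPY to pp6. 7 ppages; refcounts: pp0:2 pp1:2 pp2:3 pp3:2 pp4:1 pp5:1 pp6:1
Op 8: fork(P1) -> P3. 7 ppages; refcounts: pp0:3 pp1:3 pp2:4 pp3:3 pp4:1 pp5:1 pp6:1

Answer: 7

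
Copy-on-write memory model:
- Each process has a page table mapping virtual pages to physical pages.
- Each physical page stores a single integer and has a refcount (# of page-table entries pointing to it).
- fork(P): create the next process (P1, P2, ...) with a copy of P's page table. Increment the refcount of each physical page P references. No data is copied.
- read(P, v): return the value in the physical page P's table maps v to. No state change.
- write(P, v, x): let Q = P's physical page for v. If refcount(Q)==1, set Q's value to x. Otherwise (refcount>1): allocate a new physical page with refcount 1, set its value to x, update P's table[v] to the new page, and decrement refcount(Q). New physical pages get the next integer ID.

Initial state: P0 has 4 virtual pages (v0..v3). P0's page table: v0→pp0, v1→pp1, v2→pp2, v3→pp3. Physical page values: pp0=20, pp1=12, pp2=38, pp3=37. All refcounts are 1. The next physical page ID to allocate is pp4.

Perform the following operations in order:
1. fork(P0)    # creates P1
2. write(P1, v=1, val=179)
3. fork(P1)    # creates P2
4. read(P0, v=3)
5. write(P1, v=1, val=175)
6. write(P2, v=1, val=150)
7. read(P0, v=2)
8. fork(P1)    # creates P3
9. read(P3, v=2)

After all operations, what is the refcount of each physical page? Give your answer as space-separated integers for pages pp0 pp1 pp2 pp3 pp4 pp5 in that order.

Answer: 4 1 4 4 1 2

Derivation:
Op 1: fork(P0) -> P1. 4 ppages; refcounts: pp0:2 pp1:2 pp2:2 pp3:2
Op 2: write(P1, v1, 179). refcount(pp1)=2>1 -> COPY to pp4. 5 ppages; refcounts: pp0:2 pp1:1 pp2:2 pp3:2 pp4:1
Op 3: fork(P1) -> P2. 5 ppages; refcounts: pp0:3 pp1:1 pp2:3 pp3:3 pp4:2
Op 4: read(P0, v3) -> 37. No state change.
Op 5: write(P1, v1, 175). refcount(pp4)=2>1 -> COPY to pp5. 6 ppages; refcounts: pp0:3 pp1:1 pp2:3 pp3:3 pp4:1 pp5:1
Op 6: write(P2, v1, 150). refcount(pp4)=1 -> write in place. 6 ppages; refcounts: pp0:3 pp1:1 pp2:3 pp3:3 pp4:1 pp5:1
Op 7: read(P0, v2) -> 38. No state change.
Op 8: fork(P1) -> P3. 6 ppages; refcounts: pp0:4 pp1:1 pp2:4 pp3:4 pp4:1 pp5:2
Op 9: read(P3, v2) -> 38. No state change.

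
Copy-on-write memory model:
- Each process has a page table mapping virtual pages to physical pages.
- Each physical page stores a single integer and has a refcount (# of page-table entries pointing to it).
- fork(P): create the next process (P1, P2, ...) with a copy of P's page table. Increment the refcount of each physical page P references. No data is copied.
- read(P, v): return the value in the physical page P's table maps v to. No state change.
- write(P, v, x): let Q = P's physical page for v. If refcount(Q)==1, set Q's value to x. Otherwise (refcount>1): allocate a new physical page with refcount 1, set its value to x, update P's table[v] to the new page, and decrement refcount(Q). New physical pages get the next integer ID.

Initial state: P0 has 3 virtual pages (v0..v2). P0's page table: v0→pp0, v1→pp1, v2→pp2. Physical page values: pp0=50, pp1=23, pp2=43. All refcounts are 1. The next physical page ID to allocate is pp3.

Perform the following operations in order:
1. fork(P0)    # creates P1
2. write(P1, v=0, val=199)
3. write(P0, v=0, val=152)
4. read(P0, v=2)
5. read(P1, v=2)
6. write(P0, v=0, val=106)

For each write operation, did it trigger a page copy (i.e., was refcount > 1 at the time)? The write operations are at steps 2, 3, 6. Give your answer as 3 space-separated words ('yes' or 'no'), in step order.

Op 1: fork(P0) -> P1. 3 ppages; refcounts: pp0:2 pp1:2 pp2:2
Op 2: write(P1, v0, 199). refcount(pp0)=2>1 -> COPY to pp3. 4 ppages; refcounts: pp0:1 pp1:2 pp2:2 pp3:1
Op 3: write(P0, v0, 152). refcount(pp0)=1 -> write in place. 4 ppages; refcounts: pp0:1 pp1:2 pp2:2 pp3:1
Op 4: read(P0, v2) -> 43. No state change.
Op 5: read(P1, v2) -> 43. No state change.
Op 6: write(P0, v0, 106). refcount(pp0)=1 -> write in place. 4 ppages; refcounts: pp0:1 pp1:2 pp2:2 pp3:1

yes no no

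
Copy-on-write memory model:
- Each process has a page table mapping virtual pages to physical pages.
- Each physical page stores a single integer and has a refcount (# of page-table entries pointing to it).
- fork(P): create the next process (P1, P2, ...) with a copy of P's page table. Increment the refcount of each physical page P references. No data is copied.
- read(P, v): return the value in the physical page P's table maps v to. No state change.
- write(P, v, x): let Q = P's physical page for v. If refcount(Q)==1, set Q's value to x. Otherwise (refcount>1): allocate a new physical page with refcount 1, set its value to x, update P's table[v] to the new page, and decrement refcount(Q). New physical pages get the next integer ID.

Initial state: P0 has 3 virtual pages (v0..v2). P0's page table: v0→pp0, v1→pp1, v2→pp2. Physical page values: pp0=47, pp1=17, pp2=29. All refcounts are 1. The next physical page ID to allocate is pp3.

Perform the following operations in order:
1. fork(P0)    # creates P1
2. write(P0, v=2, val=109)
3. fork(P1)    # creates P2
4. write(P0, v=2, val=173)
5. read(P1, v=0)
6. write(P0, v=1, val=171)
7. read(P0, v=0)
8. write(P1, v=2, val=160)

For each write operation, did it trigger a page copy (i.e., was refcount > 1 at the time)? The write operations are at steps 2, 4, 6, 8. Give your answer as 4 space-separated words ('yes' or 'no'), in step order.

Op 1: fork(P0) -> P1. 3 ppages; refcounts: pp0:2 pp1:2 pp2:2
Op 2: write(P0, v2, 109). refcount(pp2)=2>1 -> COPY to pp3. 4 ppages; refcounts: pp0:2 pp1:2 pp2:1 pp3:1
Op 3: fork(P1) -> P2. 4 ppages; refcounts: pp0:3 pp1:3 pp2:2 pp3:1
Op 4: write(P0, v2, 173). refcount(pp3)=1 -> write in place. 4 ppages; refcounts: pp0:3 pp1:3 pp2:2 pp3:1
Op 5: read(P1, v0) -> 47. No state change.
Op 6: write(P0, v1, 171). refcount(pp1)=3>1 -> COPY to pp4. 5 ppages; refcounts: pp0:3 pp1:2 pp2:2 pp3:1 pp4:1
Op 7: read(P0, v0) -> 47. No state change.
Op 8: write(P1, v2, 160). refcount(pp2)=2>1 -> COPY to pp5. 6 ppages; refcounts: pp0:3 pp1:2 pp2:1 pp3:1 pp4:1 pp5:1

yes no yes yes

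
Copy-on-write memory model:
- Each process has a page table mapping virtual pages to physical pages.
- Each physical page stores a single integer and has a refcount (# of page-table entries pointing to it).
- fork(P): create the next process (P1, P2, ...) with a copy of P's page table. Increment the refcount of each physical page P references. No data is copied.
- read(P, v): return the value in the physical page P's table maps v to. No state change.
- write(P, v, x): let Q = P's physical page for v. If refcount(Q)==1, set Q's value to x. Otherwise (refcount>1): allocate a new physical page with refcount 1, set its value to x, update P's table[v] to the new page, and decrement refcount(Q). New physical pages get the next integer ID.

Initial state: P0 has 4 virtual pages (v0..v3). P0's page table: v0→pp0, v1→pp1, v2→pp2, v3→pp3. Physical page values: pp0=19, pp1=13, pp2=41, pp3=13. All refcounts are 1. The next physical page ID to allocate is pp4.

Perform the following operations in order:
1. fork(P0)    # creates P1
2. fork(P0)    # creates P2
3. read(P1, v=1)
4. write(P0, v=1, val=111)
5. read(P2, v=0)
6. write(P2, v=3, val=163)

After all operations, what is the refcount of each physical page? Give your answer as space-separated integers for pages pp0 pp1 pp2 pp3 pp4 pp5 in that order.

Answer: 3 2 3 2 1 1

Derivation:
Op 1: fork(P0) -> P1. 4 ppages; refcounts: pp0:2 pp1:2 pp2:2 pp3:2
Op 2: fork(P0) -> P2. 4 ppages; refcounts: pp0:3 pp1:3 pp2:3 pp3:3
Op 3: read(P1, v1) -> 13. No state change.
Op 4: write(P0, v1, 111). refcount(pp1)=3>1 -> COPY to pp4. 5 ppages; refcounts: pp0:3 pp1:2 pp2:3 pp3:3 pp4:1
Op 5: read(P2, v0) -> 19. No state change.
Op 6: write(P2, v3, 163). refcount(pp3)=3>1 -> COPY to pp5. 6 ppages; refcounts: pp0:3 pp1:2 pp2:3 pp3:2 pp4:1 pp5:1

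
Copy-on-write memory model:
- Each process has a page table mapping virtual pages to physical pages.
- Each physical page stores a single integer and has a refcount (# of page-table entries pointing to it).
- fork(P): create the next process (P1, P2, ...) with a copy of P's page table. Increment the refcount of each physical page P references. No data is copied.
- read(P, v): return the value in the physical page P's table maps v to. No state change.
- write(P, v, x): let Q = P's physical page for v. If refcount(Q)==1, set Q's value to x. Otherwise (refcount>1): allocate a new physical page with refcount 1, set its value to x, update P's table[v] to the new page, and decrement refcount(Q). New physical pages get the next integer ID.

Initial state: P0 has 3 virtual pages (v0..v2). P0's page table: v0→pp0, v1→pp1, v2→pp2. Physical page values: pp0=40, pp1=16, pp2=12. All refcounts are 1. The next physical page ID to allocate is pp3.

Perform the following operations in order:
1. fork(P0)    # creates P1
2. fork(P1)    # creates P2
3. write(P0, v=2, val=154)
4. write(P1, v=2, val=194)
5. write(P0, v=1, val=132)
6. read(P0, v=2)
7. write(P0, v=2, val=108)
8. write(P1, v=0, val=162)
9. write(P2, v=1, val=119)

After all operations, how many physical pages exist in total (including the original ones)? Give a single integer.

Answer: 8

Derivation:
Op 1: fork(P0) -> P1. 3 ppages; refcounts: pp0:2 pp1:2 pp2:2
Op 2: fork(P1) -> P2. 3 ppages; refcounts: pp0:3 pp1:3 pp2:3
Op 3: write(P0, v2, 154). refcount(pp2)=3>1 -> COPY to pp3. 4 ppages; refcounts: pp0:3 pp1:3 pp2:2 pp3:1
Op 4: write(P1, v2, 194). refcount(pp2)=2>1 -> COPY to pp4. 5 ppages; refcounts: pp0:3 pp1:3 pp2:1 pp3:1 pp4:1
Op 5: write(P0, v1, 132). refcount(pp1)=3>1 -> COPY to pp5. 6 ppages; refcounts: pp0:3 pp1:2 pp2:1 pp3:1 pp4:1 pp5:1
Op 6: read(P0, v2) -> 154. No state change.
Op 7: write(P0, v2, 108). refcount(pp3)=1 -> write in place. 6 ppages; refcounts: pp0:3 pp1:2 pp2:1 pp3:1 pp4:1 pp5:1
Op 8: write(P1, v0, 162). refcount(pp0)=3>1 -> COPY to pp6. 7 ppages; refcounts: pp0:2 pp1:2 pp2:1 pp3:1 pp4:1 pp5:1 pp6:1
Op 9: write(P2, v1, 119). refcount(pp1)=2>1 -> COPY to pp7. 8 ppages; refcounts: pp0:2 pp1:1 pp2:1 pp3:1 pp4:1 pp5:1 pp6:1 pp7:1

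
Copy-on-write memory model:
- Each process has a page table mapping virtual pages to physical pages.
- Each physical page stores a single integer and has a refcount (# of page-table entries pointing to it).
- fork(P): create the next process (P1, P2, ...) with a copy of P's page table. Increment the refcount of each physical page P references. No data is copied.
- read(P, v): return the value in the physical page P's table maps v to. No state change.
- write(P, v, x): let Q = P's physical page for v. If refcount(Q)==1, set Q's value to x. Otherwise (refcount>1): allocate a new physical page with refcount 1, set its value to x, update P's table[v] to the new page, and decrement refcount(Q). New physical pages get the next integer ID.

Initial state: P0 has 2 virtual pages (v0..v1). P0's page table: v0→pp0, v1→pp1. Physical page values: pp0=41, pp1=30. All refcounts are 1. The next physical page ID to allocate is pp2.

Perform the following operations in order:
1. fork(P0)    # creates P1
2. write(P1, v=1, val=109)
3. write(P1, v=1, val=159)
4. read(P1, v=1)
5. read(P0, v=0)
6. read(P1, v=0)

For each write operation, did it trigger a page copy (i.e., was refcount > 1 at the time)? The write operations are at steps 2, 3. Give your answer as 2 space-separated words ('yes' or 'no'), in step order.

Op 1: fork(P0) -> P1. 2 ppages; refcounts: pp0:2 pp1:2
Op 2: write(P1, v1, 109). refcount(pp1)=2>1 -> COPY to pp2. 3 ppages; refcounts: pp0:2 pp1:1 pp2:1
Op 3: write(P1, v1, 159). refcount(pp2)=1 -> write in place. 3 ppages; refcounts: pp0:2 pp1:1 pp2:1
Op 4: read(P1, v1) -> 159. No state change.
Op 5: read(P0, v0) -> 41. No state change.
Op 6: read(P1, v0) -> 41. No state change.

yes no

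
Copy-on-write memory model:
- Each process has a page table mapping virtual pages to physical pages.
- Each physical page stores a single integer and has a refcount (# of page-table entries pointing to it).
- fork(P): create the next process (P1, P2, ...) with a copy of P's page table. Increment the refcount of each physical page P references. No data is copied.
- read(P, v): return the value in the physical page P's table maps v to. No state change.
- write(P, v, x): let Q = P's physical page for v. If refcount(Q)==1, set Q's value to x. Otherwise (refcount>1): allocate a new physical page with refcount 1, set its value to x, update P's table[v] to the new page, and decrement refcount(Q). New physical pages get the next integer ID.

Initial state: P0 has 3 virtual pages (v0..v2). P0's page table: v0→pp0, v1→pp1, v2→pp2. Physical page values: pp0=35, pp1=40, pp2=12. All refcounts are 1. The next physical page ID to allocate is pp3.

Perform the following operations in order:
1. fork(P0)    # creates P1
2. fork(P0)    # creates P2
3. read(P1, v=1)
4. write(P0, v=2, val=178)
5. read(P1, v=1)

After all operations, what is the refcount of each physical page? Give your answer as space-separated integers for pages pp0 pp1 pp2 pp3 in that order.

Answer: 3 3 2 1

Derivation:
Op 1: fork(P0) -> P1. 3 ppages; refcounts: pp0:2 pp1:2 pp2:2
Op 2: fork(P0) -> P2. 3 ppages; refcounts: pp0:3 pp1:3 pp2:3
Op 3: read(P1, v1) -> 40. No state change.
Op 4: write(P0, v2, 178). refcount(pp2)=3>1 -> COPY to pp3. 4 ppages; refcounts: pp0:3 pp1:3 pp2:2 pp3:1
Op 5: read(P1, v1) -> 40. No state change.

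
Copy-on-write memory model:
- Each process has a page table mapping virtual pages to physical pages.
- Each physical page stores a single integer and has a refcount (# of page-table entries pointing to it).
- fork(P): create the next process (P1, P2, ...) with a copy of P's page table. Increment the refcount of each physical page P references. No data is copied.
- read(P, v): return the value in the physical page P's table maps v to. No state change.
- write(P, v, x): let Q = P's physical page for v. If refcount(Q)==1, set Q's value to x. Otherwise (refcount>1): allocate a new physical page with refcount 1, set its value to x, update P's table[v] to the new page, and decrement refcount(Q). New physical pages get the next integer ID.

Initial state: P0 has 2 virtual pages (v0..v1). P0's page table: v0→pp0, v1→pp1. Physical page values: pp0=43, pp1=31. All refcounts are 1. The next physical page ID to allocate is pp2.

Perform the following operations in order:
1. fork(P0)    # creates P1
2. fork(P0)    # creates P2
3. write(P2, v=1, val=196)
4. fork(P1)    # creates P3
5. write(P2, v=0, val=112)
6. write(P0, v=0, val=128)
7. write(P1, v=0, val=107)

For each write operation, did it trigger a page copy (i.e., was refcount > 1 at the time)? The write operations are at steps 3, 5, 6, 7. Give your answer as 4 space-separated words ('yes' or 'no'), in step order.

Op 1: fork(P0) -> P1. 2 ppages; refcounts: pp0:2 pp1:2
Op 2: fork(P0) -> P2. 2 ppages; refcounts: pp0:3 pp1:3
Op 3: write(P2, v1, 196). refcount(pp1)=3>1 -> COPY to pp2. 3 ppages; refcounts: pp0:3 pp1:2 pp2:1
Op 4: fork(P1) -> P3. 3 ppages; refcounts: pp0:4 pp1:3 pp2:1
Op 5: write(P2, v0, 112). refcount(pp0)=4>1 -> COPY to pp3. 4 ppages; refcounts: pp0:3 pp1:3 pp2:1 pp3:1
Op 6: write(P0, v0, 128). refcount(pp0)=3>1 -> COPY to pp4. 5 ppages; refcounts: pp0:2 pp1:3 pp2:1 pp3:1 pp4:1
Op 7: write(P1, v0, 107). refcount(pp0)=2>1 -> COPY to pp5. 6 ppages; refcounts: pp0:1 pp1:3 pp2:1 pp3:1 pp4:1 pp5:1

yes yes yes yes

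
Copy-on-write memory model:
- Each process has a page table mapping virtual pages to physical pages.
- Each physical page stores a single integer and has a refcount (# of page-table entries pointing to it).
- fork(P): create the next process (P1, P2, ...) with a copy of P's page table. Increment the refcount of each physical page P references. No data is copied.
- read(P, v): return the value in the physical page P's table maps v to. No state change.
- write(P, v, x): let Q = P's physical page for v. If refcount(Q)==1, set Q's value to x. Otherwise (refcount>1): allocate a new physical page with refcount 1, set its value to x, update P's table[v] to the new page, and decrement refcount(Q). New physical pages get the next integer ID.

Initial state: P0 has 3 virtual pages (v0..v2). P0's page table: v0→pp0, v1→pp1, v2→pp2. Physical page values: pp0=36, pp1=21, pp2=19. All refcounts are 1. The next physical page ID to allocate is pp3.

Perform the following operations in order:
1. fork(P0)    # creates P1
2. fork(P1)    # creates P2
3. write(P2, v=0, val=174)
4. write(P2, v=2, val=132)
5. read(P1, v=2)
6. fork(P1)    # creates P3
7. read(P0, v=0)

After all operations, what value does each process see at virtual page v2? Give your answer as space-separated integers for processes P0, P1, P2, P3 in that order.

Answer: 19 19 132 19

Derivation:
Op 1: fork(P0) -> P1. 3 ppages; refcounts: pp0:2 pp1:2 pp2:2
Op 2: fork(P1) -> P2. 3 ppages; refcounts: pp0:3 pp1:3 pp2:3
Op 3: write(P2, v0, 174). refcount(pp0)=3>1 -> COPY to pp3. 4 ppages; refcounts: pp0:2 pp1:3 pp2:3 pp3:1
Op 4: write(P2, v2, 132). refcount(pp2)=3>1 -> COPY to pp4. 5 ppages; refcounts: pp0:2 pp1:3 pp2:2 pp3:1 pp4:1
Op 5: read(P1, v2) -> 19. No state change.
Op 6: fork(P1) -> P3. 5 ppages; refcounts: pp0:3 pp1:4 pp2:3 pp3:1 pp4:1
Op 7: read(P0, v0) -> 36. No state change.
P0: v2 -> pp2 = 19
P1: v2 -> pp2 = 19
P2: v2 -> pp4 = 132
P3: v2 -> pp2 = 19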